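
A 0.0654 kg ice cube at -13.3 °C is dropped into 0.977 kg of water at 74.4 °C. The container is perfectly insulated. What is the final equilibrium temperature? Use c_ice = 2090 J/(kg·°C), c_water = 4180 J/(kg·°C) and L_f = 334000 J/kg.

Energy balance with sensible and latent terms:
warm ice to 0 °C: 0.0654×2090×(0 − (-13.3)) = 1817.9
  latent heat to melt: 0.0654×334000 = 21844
  meltwater 0→T: 0.0654×4180×T = 273.37 T
  water: 4083.9(T − 74.4)
4357.2 T = 303839 − 23662 = 280178
T ≈ 64.30 °C — above 0 °C, consistent with complete melting.

T_f ≈ 64.3 °C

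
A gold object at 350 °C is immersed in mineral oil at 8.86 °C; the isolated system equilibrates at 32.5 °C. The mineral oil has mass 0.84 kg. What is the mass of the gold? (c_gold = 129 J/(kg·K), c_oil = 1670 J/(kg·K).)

m ≈ 0.81 kg

|Q_gold| = |Q_oil|:
m·129·(350 − 32.5) = 0.84·1670·(32.5 − 8.86)
40958 m = 33162  ⇒  m ≈ 0.8097 kg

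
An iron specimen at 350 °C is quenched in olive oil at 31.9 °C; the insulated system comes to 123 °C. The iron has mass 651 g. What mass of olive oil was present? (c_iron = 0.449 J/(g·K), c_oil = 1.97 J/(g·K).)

Heat lost by the iron = heat gained by the oil:
651·0.449·(350 − 123) = m·1.97·(123 − 31.9)
179.47 m = 66352  ⇒  m ≈ 369.7 g

m ≈ 370 g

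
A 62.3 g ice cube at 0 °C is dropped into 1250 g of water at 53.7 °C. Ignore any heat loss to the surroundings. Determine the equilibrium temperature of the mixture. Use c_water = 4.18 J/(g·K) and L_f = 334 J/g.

Net heat exchanged in the isolated system is zero:
fusion: m_ice L_f = 62.3·334 = 20808; meltwater 0→T: 62.3·4.18·T = 260.41 T; water cools: 1250·4.18·(T − 53.7) = 5225(T − 53.7)
5485.4 T = 280582 − 20808 = 259774
T ≈ 47.36 °C. Since T > 0 °C, the all-ice-melts assumption holds.

T_f ≈ 47.4 °C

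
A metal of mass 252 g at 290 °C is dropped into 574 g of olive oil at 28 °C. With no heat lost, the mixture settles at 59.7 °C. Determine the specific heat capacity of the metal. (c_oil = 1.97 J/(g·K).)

c ≈ 0.618 J/(g·K)

m_s c (T_s − T_f) = m_oil c_oil (T_f − T_0):
252×c×(290 − 59.7) = 574×1.97×(59.7 − 28)
58036 c = 35846  ⇒  c ≈ 0.6177 J/(g·K)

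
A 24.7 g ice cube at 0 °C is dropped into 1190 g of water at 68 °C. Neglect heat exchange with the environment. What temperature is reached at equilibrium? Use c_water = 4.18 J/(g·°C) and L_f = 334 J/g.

Let T be the final temperature. ΣQ_i = 0:
fusion: m_ice L_f = 24.7·334 = 8249.8; meltwater 0→T: 24.7·4.18·T = 103.25 T; water cools: 1190·4.18·(T − 68) = 4974.2(T − 68)
5077.4 T = 338246 − 8249.8 = 329996
T ≈ 64.99 °C. Since T > 0 °C, the all-ice-melts assumption holds.

T_f ≈ 65.0 °C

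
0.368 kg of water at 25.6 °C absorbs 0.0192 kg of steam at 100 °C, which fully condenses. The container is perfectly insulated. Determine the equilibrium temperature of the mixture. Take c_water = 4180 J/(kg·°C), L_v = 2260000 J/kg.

Setting the total heat transfer to zero:
latent heat released on condensation: 0.0192×2260000 = 43392
  condensed water 100 °C→T: 80.26(T − 100)
  water warms: 0.368×4180×(T − 25.6) = 1538.2(T − 25.6)
1618.5 T = 43392 + 8025.6 + 39379 = 90797
T ≈ 56.10 °C, under the boiling point, so the assumption holds.

T_f ≈ 56.1 °C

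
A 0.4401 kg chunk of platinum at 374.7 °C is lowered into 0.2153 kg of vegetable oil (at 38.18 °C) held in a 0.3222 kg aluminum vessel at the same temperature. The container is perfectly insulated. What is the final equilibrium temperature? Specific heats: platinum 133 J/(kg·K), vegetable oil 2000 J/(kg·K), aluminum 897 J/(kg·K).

With ΣQ=0 the equilibrium temperature is the m·c-weighted mean:
T_f = (58.53×374.7 + 430.6×38.18 + 289.01×38.18) / (58.53 + 430.6 + 289.01)
    = 49407 / 778.15 ≈ 63.49 °C

T_f ≈ 63.5 °C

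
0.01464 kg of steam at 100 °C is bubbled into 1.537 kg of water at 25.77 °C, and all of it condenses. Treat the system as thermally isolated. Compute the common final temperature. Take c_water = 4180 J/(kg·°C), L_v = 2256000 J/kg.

Conservation of energy gives ΣQ = 0:
steam→water at 100 °C releases m L_v = 0.01464·2256000 = 33028
  condensate cools 100→T: 0.01464·4180·(T − 100) = 61.2(T − 100)
  original water: 6424.7(T − 25.77)
6485.9 T = 33028 + 6119.5 + 165563 = 204711
T ≈ 31.56 °C (< 100 °C, so full condensation is consistent).

T_f ≈ 31.6 °C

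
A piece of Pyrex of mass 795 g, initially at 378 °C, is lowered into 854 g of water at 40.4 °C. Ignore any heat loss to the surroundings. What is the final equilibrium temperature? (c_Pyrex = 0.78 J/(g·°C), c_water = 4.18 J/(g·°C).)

Energy conservation, ΣQ = 0:
795×0.78×(T − 378) + 854×4.18×(T − 40.4) = 0
(620.1 + 3569.7) T = 620.1×378 + 3569.7×40.4
T ≈ 90.37 °C

T_f ≈ 90.4 °C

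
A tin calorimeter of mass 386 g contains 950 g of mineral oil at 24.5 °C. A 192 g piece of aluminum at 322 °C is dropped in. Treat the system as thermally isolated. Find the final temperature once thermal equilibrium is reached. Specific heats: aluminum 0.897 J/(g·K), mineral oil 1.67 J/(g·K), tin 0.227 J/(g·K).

T_f ≈ 52.3 °C

Net heat exchanged in the isolated system is zero:
192·0.897·(T − 322) + 950·1.67·(T − 24.5) + 386·0.227·(T − 24.5) = 0
172.22(T − 322) + 1586.5(T − 24.5) + 87.62(T − 24.5) = 0
1846.3 T = 96472
T = 96472/1846.3 ≈ 52.25 °C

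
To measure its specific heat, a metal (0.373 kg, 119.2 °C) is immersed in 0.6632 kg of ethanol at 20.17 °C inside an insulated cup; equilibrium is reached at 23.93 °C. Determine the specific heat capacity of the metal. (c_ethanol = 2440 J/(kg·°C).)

c ≈ 171 J/(kg·°C)

m_s c (T_s − T_f) = m_ethanol c_ethanol (T_f − T_0):
0.373×c×(119.2 − 23.93) = 0.6632×2440×(23.93 − 20.17)
35.54 c = 6084.5  ⇒  c ≈ 171.2 J/(kg·°C)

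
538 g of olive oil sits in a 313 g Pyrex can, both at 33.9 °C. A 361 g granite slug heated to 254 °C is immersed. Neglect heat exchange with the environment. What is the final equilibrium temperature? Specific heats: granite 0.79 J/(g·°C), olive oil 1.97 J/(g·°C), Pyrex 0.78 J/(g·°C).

T_f ≈ 73.4 °C

Heat gained plus heat lost sum to zero:
361×0.79×(T − 254) + 538×1.97×(T − 33.9) + 313×0.78×(T − 33.9) = 0
285.19(T − 254) + 1059.9(T − 33.9) + 244.14(T − 33.9) = 0
1589.2 T = 116644
T = 116644/1589.2 ≈ 73.40 °C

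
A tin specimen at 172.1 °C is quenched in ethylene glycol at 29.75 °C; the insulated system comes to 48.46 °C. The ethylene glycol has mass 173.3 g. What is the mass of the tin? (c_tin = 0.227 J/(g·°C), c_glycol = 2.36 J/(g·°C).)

m ≈ 273 g

Conservation of energy gives ΣQ = 0:
m×0.227×(48.46 − 172.1) + 173.3×2.36×(48.46 − 29.75) = 0
-28.07 m = -7652.2
m = -7652.2/-28.07 ≈ 272.6 g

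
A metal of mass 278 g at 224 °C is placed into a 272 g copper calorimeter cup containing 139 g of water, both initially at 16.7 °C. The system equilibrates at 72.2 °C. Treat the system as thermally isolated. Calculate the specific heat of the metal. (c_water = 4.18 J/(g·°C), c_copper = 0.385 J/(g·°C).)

c ≈ 0.902 J/(g·°C)

Energy conservation, ΣQ = 0:
278·c·(72.2 − 224) + 139·4.18·(72.2 − 16.7) + 272·0.385·(72.2 − 16.7) = 0
-42200 c = -38059
c = -38059/-42200 ≈ 0.9019 J/(g·°C)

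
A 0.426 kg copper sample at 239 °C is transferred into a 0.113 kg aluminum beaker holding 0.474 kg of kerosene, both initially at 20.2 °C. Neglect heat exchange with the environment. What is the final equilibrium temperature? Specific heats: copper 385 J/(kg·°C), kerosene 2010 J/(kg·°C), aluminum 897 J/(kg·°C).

T_f ≈ 49.7 °C

Conservation of energy gives ΣQ = 0:
0.426×385×(T − 239) + 0.474×2010×(T − 20.2) + 0.113×897×(T − 20.2) = 0
1218.1 T = 60491
T ≈ 49.66 °C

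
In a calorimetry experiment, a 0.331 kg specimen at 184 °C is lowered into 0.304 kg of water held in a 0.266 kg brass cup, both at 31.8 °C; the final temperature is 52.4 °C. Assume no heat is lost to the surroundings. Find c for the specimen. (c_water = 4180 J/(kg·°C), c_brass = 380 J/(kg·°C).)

Taking heat into each body as positive, Σ m c ΔT = 0:
0.331·c·(52.4 − 184) + 0.304·4180·(52.4 − 31.8) + 0.266·380·(52.4 − 31.8) = 0
-43.56 c = -28259
c = -28259/-43.56 ≈ 648.7 J/(kg·°C)

c ≈ 649 J/(kg·°C)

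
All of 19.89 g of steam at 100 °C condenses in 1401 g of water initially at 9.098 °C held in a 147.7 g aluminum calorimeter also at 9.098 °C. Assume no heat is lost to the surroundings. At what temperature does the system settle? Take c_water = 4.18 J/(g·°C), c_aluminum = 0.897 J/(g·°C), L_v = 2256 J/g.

Taking heat into each body as positive, Σ m c ΔT = 0:
condense steam: −19.89·2256 = −44872; condensate cools 100→T: 19.89·4.18·(T − 100) = 83.14(T − 100); original water: 5856.2(T − 9.098); aluminum cup: 147.7·0.897·(T − 9.098) = 132.49(T − 9.098)
6071.8 T = 44872 + 8314 + 54485 = 107671
T ≈ 17.73 °C, under the boiling point, so the assumption holds.

T_f ≈ 17.7 °C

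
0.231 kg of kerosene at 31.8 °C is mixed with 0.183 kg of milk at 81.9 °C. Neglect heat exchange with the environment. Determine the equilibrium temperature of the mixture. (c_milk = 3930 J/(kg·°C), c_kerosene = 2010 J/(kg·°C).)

T_f ≈ 62.2 °C

Energy conservation, ΣQ = 0:
0.183·3930·(T − 81.9) + 0.231·2010·(T − 31.8) = 0
719.19(T − 81.9) + 464.31(T − 31.8) = 0
1183.5 T = 73667
T ≈ 62.24 °C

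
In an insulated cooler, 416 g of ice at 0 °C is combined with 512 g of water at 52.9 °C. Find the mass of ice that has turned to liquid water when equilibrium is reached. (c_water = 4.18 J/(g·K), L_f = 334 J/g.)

m_melted ≈ 339 g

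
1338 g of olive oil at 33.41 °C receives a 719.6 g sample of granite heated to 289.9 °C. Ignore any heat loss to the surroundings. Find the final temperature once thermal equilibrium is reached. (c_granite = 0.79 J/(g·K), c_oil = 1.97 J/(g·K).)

T_f is the heat-capacity-weighted average of the initial temperatures:
T_f = (568.48·289.9 + 2635.9·33.41) / (568.48 + 2635.9)
    = 252868 / 3204.3 ≈ 78.91 °C

T_f ≈ 78.9 °C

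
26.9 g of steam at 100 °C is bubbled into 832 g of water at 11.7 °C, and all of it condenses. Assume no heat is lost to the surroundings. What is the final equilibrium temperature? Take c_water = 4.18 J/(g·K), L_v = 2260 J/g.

T_f ≈ 31.4 °C

Taking heat into each body as positive, Σ m c ΔT = 0:
condense steam: −26.9×2260 = −60794; condensate cools 100→T: 26.9×4.18×(T − 100) = 112.44(T − 100); original water: 3477.8(T − 11.7)
3590.2 T = 60794 + 11244 + 40690 = 112728
T ≈ 31.40 °C (< 100 °C, so full condensation is consistent).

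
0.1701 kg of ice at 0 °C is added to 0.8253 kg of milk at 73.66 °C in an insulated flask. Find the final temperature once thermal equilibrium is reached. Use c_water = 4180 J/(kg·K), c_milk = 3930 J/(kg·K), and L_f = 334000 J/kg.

T_f ≈ 46.0 °C

Let T be the final temperature. ΣQ_i = 0:
latent heat to melt: 0.1701×334000 = 56813; meltwater 0→T: 0.1701×4180×T = 711.02 T; milk: 3243.4(T − 73.66)
3954.4 T = 238911 − 56813 = 182098
T ≈ 46.05 °C (positive, so assuming full melt was valid).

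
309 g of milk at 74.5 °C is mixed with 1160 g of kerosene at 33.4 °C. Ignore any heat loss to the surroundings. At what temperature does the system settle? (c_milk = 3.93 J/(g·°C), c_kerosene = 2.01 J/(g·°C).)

Set heat shed by the hot body equal to heat absorbed by the cold body:
309*3.93*(74.5 − T) = 1160*2.01*(T − 33.4)
1214.4(74.5 − T) = 2331.6(T − 33.4)
3546 T = 168346  ⇒  T ≈ 47.48 °C

T_f ≈ 47.5 °C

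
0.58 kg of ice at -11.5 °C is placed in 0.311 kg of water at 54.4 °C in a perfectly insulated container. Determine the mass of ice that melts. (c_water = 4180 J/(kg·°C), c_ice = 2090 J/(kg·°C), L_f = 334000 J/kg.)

m_melted ≈ 0.17 kg

Heat available from the water dropping to 0 °C: 0.311·4180·54.4 = 70719 J.
Warming the ice to 0 °C takes 0.58·2090·11.5 = 13940 J, leaving 56779 J for melting.
Fully melting the ice requires m_ice L_f = 0.58·334000 = 193720 J.
Since 56779 < 193720 J, not all the ice melts; equilibrium is at 0 °C.
m_melted·334000 = 56779  ⇒  m_melted ≈ 0.17 kg.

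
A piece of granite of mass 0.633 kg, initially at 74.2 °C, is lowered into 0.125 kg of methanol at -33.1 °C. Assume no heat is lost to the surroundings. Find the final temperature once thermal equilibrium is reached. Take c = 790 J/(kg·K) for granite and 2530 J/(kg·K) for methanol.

T_f ≈ 32.6 °C

T_f is the heat-capacity-weighted average of the initial temperatures:
T_f = (500.07×74.2 + 316.25×(-33.1)) / (500.07 + 316.25)
    = 26637 / 816.32 ≈ 32.63 °C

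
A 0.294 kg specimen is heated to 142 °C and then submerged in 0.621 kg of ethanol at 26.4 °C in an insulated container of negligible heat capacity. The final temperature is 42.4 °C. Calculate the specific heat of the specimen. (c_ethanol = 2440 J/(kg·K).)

Energy conservation, ΣQ = 0:
0.294×c×(42.4 − 142) + 0.621×2440×(42.4 − 26.4) = 0
-29.28 c = -24244
c = -24244/-29.28 ≈ 827.9 J/(kg·K)

c ≈ 828 J/(kg·K)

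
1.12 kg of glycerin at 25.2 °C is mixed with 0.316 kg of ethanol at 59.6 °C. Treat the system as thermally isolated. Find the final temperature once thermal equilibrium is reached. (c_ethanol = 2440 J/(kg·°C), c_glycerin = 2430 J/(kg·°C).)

Set heat shed by the hot body equal to heat absorbed by the cold body:
0.316×2440×(59.6 − T) = 1.12×2430×(T − 25.2)
771.04(59.6 − T) = 2721.6(T − 25.2)
3492.6 T = 114538  ⇒  T ≈ 32.79 °C

T_f ≈ 32.8 °C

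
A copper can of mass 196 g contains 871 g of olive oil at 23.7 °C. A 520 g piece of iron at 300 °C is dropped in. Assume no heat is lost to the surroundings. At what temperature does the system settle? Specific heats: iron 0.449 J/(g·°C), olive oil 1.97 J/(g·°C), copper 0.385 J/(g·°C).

Conservation of energy gives ΣQ = 0:
520·0.449·(T − 300) + 871·1.97·(T − 23.7) + 196·0.385·(T − 23.7) = 0
2024.8 T = 112499
T = 112499 / 2024.8 = 55.6 °C

T_f ≈ 55.6 °C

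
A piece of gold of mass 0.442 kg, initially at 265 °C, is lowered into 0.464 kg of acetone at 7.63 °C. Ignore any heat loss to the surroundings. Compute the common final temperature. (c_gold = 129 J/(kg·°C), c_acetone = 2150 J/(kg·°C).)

|Q_gold| = |Q_acetone|:
0.442*129*(265 − T) = 0.464*2150*(T − 7.63)
57.02(265 − T) = 997.6(T − 7.63)
1054.6 T = 22721  ⇒  T ≈ 21.54 °C

T_f ≈ 21.5 °C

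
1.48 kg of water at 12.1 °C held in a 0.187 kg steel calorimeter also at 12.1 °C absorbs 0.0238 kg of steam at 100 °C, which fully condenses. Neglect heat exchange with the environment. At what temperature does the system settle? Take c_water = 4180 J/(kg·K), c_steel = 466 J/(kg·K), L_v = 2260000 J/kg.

T_f ≈ 21.9 °C

Net heat exchanged in the isolated system is zero:
latent heat released on condensation: 0.0238·2260000 = 53788; condensed water 100 °C→T: 99.48(T − 100); original water: 6186.4(T − 12.1); cup: 87.14(T − 12.1)
6373 T = 53788 + 9948.4 + 75910 = 139646
T ≈ 21.91 °C (< 100 °C, so full condensation is consistent).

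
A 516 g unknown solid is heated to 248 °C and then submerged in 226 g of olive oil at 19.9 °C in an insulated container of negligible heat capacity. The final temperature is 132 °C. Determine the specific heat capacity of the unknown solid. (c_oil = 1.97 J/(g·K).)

c ≈ 0.834 J/(g·K)

m_s c (T_s − T_f) = m_oil c_oil (T_f − T_0):
516×c×(248 − 132) = 226×1.97×(132 − 19.9)
59856 c = 49909  ⇒  c ≈ 0.8338 J/(g·K)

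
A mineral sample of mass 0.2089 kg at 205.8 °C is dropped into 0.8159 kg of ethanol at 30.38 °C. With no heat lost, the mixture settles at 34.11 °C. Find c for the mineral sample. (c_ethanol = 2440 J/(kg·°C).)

c ≈ 207 J/(kg·°C)

Energy conservation, ΣQ = 0:
0.2089·c·(34.11 − 205.8) + 0.8159·2440·(34.11 − 30.38) = 0
-35.87 c = -7425.7
c = -7425.7/-35.87 ≈ 207 J/(kg·°C)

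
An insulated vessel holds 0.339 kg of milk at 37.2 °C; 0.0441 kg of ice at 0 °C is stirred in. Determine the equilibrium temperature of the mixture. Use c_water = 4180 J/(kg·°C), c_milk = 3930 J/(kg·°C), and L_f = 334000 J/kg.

Heat gained plus heat lost sum to zero:
latent heat to melt: 0.0441·334000 = 14729
  meltwater 0→T: 0.0441·4180·T = 184.34 T
  milk cools: 0.339·3930·(T − 37.2) = 1332.3(T − 37.2)
1516.6 T = 49560 − 14729 = 34831
T ≈ 22.97 °C. Since T > 0 °C, the all-ice-melts assumption holds.

T_f ≈ 23.0 °C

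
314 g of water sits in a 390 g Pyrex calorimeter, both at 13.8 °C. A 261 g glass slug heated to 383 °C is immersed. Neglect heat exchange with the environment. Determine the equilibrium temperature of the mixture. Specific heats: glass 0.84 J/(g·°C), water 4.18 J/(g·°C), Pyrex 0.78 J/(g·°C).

T_f ≈ 57.9 °C

Heat gained plus heat lost sum to zero:
261×0.84×(T − 383) + 314×4.18×(T − 13.8) + 390×0.78×(T − 13.8) = 0
1836 T = 106280
T = 106280/1836 ≈ 57.89 °C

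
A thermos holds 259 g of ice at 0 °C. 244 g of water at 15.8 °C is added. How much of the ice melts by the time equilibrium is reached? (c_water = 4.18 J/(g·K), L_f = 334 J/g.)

m_melted ≈ 48.2 g

Water can give up m c ΔT = 244×4.18×15.8 = 16115 J before reaching 0 °C.
Fully melting the ice requires m_ice L_f = 259×334 = 86506 J.
16115 J < 86506 J, so only part of the ice melts and the system sits at 0 °C.
m_melt = 16115 / L_f = 48.25 g.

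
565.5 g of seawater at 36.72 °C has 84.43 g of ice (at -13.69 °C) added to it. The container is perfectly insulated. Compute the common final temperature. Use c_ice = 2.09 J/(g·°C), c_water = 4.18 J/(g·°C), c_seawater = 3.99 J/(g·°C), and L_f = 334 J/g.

T_f ≈ 20.0 °C

Sum of m c ΔT and latent-heat terms is zero:
ice -13.69→0 °C: 84.43×2.09×13.69 = 2415.7
  latent heat to melt: 84.43×334 = 28200
  meltwater 0→T: 84.43×4.18×T = 352.92 T
  seawater: 2256.3(T − 36.72)
2609.3 T = 82853 − 30615 = 52238
T ≈ 20.02 °C. Since T > 0 °C, the all-ice-melts assumption holds.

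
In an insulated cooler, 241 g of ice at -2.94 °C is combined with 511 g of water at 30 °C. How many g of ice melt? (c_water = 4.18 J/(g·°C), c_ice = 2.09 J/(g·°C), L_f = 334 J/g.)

Heat available from the water dropping to 0 °C: 511×4.18×30 = 64079 J.
Warming the ice to 0 °C takes 241×2.09×2.94 = 1480.8 J, leaving 62599 J for melting.
Melting all 241 g of ice would need 241×334 = 80494 J.
62599 J < 80494 J, so only part of the ice melts and the system sits at 0 °C.
m_melt = 62599 / L_f = 187.4 g.

m_melted ≈ 187 g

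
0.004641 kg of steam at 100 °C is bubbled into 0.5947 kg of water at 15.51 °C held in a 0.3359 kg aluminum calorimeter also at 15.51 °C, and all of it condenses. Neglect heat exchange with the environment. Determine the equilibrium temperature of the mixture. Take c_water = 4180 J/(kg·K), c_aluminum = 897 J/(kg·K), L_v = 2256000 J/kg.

Sum of m c ΔT and latent-heat terms is zero:
condense steam: −0.004641×2256000 = −10470; condensed water 100 °C→T: 19.4(T − 100); water warms: 0.5947×4180×(T − 15.51) = 2485.8(T − 15.51); aluminum cup: 0.3359×897×(T − 15.51) = 301.3(T − 15.51)
2806.5 T = 10470 + 1939.9 + 43229 = 55639
T ≈ 19.82 °C — below 100 °C, confirming all the steam condensed.

T_f ≈ 19.8 °C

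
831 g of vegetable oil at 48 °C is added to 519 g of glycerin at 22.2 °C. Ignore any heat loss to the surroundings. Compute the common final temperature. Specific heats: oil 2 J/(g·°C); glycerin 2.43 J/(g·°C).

T_f ≈ 36.9 °C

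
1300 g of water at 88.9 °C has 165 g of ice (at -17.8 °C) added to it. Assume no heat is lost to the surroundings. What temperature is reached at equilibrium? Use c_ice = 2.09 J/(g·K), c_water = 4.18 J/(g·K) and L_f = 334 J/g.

Setting the total heat transfer to zero:
ice -17.8→0 °C: 165·2.09·17.8 = 6138.3
  fusion: m_ice L_f = 165·334 = 55110
  warm the meltwater: 689.7 T
  water cools: 1300·4.18·(T − 88.9) = 5434(T − 88.9)
6123.7 T = 483083 − 61248 = 421834
T ≈ 68.89 °C — above 0 °C, consistent with complete melting.

T_f ≈ 68.9 °C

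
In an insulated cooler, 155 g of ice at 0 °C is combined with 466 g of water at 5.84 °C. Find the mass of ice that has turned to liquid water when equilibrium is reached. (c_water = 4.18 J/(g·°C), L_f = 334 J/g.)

Water can give up m c ΔT = 466×4.18×5.84 = 11376 J before reaching 0 °C.
Melting all 155 g of ice would need 155×334 = 51770 J.
11376 J < 51770 J, so only part of the ice melts and the system sits at 0 °C.
m_melted×334 = 11376  ⇒  m_melted ≈ 34.06 g.

m_melted ≈ 34.1 g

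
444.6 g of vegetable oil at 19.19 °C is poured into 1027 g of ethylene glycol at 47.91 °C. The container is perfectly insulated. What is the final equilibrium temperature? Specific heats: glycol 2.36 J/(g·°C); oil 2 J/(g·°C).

T_f is the heat-capacity-weighted average of the initial temperatures:
T_f = (2423.7*47.91 + 889.2*19.19) / (2423.7 + 889.2)
    = 133184 / 3312.9 ≈ 40.20 °C

T_f ≈ 40.2 °C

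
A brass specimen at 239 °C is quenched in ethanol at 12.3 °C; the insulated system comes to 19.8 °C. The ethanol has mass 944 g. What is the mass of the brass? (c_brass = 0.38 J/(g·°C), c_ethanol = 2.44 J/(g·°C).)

m ≈ 207 g

|Q_brass| = |Q_ethanol|:
m×0.38×(239 − 19.8) = 944×2.44×(19.8 − 12.3)
83.3 m = 17275  ⇒  m ≈ 207.4 g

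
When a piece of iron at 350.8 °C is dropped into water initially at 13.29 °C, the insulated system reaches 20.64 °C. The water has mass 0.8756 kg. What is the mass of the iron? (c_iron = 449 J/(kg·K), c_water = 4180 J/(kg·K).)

m ≈ 0.181 kg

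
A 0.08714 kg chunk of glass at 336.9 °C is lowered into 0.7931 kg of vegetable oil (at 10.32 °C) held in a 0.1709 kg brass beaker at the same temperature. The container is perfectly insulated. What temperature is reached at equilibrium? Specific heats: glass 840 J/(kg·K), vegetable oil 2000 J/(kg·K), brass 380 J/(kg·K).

T_f ≈ 24.2 °C

Energy conservation, ΣQ = 0:
0.08714*840*(T − 336.9) + 0.7931*2000*(T − 10.32) + 0.1709*380*(T − 10.32) = 0
73.2(T − 336.9) + 1586.2(T − 10.32) + 64.94(T − 10.32) = 0
1724.3 T = 41700
T ≈ 24.18 °C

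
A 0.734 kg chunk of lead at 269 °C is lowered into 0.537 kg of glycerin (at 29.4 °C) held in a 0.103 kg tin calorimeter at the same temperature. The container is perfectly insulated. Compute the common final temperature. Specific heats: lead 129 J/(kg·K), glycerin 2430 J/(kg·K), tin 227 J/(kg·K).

T_f ≈ 45.3 °C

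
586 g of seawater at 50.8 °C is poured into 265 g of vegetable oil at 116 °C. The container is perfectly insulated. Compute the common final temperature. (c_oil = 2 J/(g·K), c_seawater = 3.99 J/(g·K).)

Let T be the final temperature. ΣQ_i = 0:
265·2·(T − 116) + 586·3.99·(T − 50.8) = 0
530(T − 116) + 2338.1(T − 50.8) = 0
(530 + 2338.1) T = 530·116 + 2338.1·50.8
T = 180258 / 2868.1 = 62.8 °C

T_f ≈ 62.8 °C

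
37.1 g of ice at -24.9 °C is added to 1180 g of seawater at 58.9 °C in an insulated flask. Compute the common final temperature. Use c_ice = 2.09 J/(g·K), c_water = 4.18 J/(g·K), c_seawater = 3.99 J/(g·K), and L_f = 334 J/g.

Conservation of energy gives ΣQ = 0:
warm ice to 0 °C: 37.1×2.09×(0 − (-24.9)) = 1930.7; latent heat to melt: 37.1×334 = 12391; meltwater 0→T: 37.1×4.18×T = 155.08 T; seawater cools: 1180×3.99×(T − 58.9) = 4708.2(T − 58.9)
4863.3 T = 277313 − 14322 = 262991
T ≈ 54.08 °C — above 0 °C, consistent with complete melting.

T_f ≈ 54.1 °C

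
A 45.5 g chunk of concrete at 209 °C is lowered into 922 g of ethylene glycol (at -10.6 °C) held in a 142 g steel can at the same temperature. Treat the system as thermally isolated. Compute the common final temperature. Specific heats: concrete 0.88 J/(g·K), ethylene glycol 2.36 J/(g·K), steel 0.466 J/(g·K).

T_f ≈ -6.7 °C

Taking heat into each body as positive, Σ m c ΔT = 0:
45.5×0.88×(T − 209) + 922×2.36×(T − (-10.6)) + 142×0.466×(T − (-10.6)) = 0
(40.04 + 2175.9 + 66.17) T = 40.04×209 + 2175.9×(-10.6) + 66.17×(-10.6)
T ≈ -6.75 °C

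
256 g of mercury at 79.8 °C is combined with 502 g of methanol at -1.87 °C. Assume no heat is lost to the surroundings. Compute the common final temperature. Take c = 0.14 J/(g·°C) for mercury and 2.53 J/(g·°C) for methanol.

T_f ≈ 0.4 °C

With ΣQ=0 the equilibrium temperature is the m·c-weighted mean:
T_f = (35.84·79.8 + 1270.1·(-1.87)) / (35.84 + 1270.1)
    = 485.02 / 1305.9 ≈ 0.37 °C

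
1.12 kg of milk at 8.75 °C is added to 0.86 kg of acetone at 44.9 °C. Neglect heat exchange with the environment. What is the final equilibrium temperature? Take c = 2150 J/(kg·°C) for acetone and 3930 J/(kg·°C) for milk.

T_f ≈ 19.4 °C

T_f is the heat-capacity-weighted average of the initial temperatures:
T_f = (1849*44.9 + 4401.6*8.75) / (1849 + 4401.6)
    = 121534 / 6250.6 ≈ 19.44 °C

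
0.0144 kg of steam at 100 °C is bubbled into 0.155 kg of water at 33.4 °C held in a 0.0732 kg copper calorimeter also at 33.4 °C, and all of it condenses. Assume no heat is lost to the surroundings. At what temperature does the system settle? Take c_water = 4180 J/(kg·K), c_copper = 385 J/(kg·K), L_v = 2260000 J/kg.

T_f ≈ 83.0 °C

Setting the total heat transfer to zero:
latent heat released on condensation: 0.0144·2260000 = 32544
  condensed water 100 °C→T: 60.19(T − 100)
  water warms: 0.155·4180·(T − 33.4) = 647.9(T − 33.4)
  cup: 28.18(T − 33.4)
736.27 T = 32544 + 6019.2 + 22581 = 61144
T ≈ 83.05 °C — below 100 °C, confirming all the steam condensed.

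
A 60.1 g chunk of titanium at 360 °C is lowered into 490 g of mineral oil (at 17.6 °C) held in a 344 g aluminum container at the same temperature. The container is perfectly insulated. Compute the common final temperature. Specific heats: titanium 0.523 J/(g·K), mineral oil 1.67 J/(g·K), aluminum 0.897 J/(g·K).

Conservation of energy gives ΣQ = 0:
60.1×0.523×(T − 360) + 490×1.67×(T − 17.6) + 344×0.897×(T − 17.6) = 0
1158.3 T = 31149
T = 31149/1158.3 ≈ 26.89 °C

T_f ≈ 26.9 °C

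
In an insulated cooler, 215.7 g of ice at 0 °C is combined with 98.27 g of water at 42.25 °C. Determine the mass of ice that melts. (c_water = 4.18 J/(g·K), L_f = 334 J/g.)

m_melted ≈ 52 g

Water can give up m c ΔT = 98.27·4.18·42.25 = 17355 J before reaching 0 °C.
Fully melting the ice requires m_ice L_f = 215.7·334 = 72044 J.
Since 17355 < 72044 J, not all the ice melts; equilibrium is at 0 °C.
Mass melted = 17355/334 ≈ 51.96 g.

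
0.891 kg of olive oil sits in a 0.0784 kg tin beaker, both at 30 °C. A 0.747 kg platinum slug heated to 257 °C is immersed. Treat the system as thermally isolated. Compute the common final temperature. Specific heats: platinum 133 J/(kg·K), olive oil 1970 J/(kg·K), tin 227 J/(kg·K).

Let T be the final temperature. ΣQ_i = 0:
0.747×133×(T − 257) + 0.891×1970×(T − 30) + 0.0784×227×(T − 30) = 0
(99.35 + 1755.3 + 17.8) T = 99.35×257 + 1755.3×30 + 17.8×30
T = 78725 / 1872.4 = 42 °C

T_f ≈ 42.0 °C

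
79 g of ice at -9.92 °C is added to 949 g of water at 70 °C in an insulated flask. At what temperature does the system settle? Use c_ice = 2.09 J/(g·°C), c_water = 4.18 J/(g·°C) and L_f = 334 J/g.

Net heat exchanged in the isolated system is zero:
warm ice to 0 °C: 79·2.09·(0 − (-9.92)) = 1637.9; fusion: m_ice L_f = 79·334 = 26386; meltwater 0→T: 79·4.18·T = 330.22 T; water cools: 949·4.18·(T − 70) = 3966.8(T − 70)
4297 T = 277677 − 28024 = 249654
T ≈ 58.10 °C (positive, so assuming full melt was valid).

T_f ≈ 58.1 °C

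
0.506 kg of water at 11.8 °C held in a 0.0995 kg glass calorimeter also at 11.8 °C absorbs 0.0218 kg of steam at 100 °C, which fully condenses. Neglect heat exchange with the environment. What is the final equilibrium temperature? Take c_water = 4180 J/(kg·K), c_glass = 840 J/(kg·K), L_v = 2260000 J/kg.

T_f ≈ 36.8 °C

Conservation of energy gives ΣQ = 0:
steam→water at 100 °C releases m L_v = 0.0218×2260000 = 49268
  condensed water 100 °C→T: 91.12(T − 100)
  original water: 2115.1(T − 11.8)
  glass cup: 0.0995×840×(T − 11.8) = 83.58(T − 11.8)
2289.8 T = 49268 + 9112.4 + 25944 = 84325
T ≈ 36.83 °C, under the boiling point, so the assumption holds.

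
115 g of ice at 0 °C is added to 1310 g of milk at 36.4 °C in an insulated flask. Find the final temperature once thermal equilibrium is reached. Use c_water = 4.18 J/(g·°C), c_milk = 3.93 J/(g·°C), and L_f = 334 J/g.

Setting the total heat transfer to zero:
latent heat to melt: 115×334 = 38410; meltwater 0→T: 115×4.18×T = 480.7 T; milk cools: 1310×3.93×(T − 36.4) = 5148.3(T − 36.4)
5629 T = 187398 − 38410 = 148988
T ≈ 26.47 °C — above 0 °C, consistent with complete melting.

T_f ≈ 26.5 °C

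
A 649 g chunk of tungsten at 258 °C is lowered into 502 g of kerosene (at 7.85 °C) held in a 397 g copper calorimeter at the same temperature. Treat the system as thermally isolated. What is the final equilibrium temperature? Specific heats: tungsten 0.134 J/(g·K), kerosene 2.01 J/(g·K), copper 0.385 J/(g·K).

T_f is the heat-capacity-weighted average of the initial temperatures:
T_f = (86.97·258 + 1009·7.85 + 152.84·7.85) / (86.97 + 1009 + 152.84)
    = 31558 / 1248.8 ≈ 25.27 °C

T_f ≈ 25.3 °C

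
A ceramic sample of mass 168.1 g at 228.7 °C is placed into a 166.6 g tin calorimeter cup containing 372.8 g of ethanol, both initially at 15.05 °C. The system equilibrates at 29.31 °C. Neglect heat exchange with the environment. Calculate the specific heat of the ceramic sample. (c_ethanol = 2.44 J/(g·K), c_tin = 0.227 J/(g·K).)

c ≈ 0.403 J/(g·K)

Heat gained plus heat lost sum to zero:
168.1×c×(29.31 − 228.7) + 372.8×2.44×(29.31 − 15.05) + 166.6×0.227×(29.31 − 15.05) = 0
-33517 c = -13511
c = -13511/-33517 ≈ 0.4031 J/(g·K)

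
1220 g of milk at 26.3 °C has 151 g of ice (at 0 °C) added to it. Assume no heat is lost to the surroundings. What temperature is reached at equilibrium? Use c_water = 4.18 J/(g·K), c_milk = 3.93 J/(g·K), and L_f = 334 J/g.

T_f ≈ 13.9 °C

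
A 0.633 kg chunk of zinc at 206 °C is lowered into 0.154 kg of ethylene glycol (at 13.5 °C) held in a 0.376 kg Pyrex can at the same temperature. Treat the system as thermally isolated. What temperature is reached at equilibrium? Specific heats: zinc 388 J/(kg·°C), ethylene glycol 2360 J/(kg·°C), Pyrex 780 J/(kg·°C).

T_f ≈ 65.9 °C

Net heat exchanged in the isolated system is zero:
0.633×388×(T − 206) + 0.154×2360×(T − 13.5) + 0.376×780×(T − 13.5) = 0
(245.6 + 363.44 + 293.28) T = 245.6×206 + 363.44×13.5 + 293.28×13.5
T = 59460/902.32 ≈ 65.90 °C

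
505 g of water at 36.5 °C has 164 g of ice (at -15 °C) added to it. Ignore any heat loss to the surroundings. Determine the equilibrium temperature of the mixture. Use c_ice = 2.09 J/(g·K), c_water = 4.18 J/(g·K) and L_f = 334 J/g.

Energy conservation, ΣQ = 0:
ice -15→0 °C: 164·2.09·15 = 5141.4; latent heat to melt: 164·334 = 54776; warm the meltwater: 685.52 T; water: 2110.9(T − 36.5)
2796.4 T = 77048 − 59917 = 17130
T ≈ 6.13 °C (positive, so assuming full melt was valid).

T_f ≈ 6.1 °C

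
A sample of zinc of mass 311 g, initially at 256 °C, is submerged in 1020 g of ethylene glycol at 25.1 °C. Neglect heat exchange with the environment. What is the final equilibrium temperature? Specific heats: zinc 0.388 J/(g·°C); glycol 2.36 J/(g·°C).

Heat gained plus heat lost sum to zero:
311·0.388·(T − 256) + 1020·2.36·(T − 25.1) = 0
120.67(T − 256) + 2407.2(T − 25.1) = 0
(120.67 + 2407.2) T = 120.67·256 + 2407.2·25.1
T = 91312 / 2527.9 = 36.1 °C

T_f ≈ 36.1 °C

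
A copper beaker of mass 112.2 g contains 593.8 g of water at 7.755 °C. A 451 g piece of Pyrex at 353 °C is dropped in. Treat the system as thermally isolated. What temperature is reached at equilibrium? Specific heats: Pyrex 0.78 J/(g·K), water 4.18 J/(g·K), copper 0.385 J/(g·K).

T_f ≈ 50.0 °C

Conservation of energy gives ΣQ = 0:
451·0.78·(T − 353) + 593.8·4.18·(T − 7.755) + 112.2·0.385·(T − 7.755) = 0
(351.78 + 2482.1 + 43.2) T = 351.78·353 + 2482.1·7.755 + 43.2·7.755
T = 143762 / 2877.1 = 50 °C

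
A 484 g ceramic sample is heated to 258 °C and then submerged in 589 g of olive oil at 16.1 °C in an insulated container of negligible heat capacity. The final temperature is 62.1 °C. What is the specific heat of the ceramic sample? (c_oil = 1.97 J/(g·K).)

c ≈ 0.563 J/(g·K)

Let T be the final temperature. ΣQ_i = 0:
484×c×(62.1 − 258) + 589×1.97×(62.1 − 16.1) = 0
-94816 c = -53375
c = -53375/-94816 ≈ 0.5629 J/(g·K)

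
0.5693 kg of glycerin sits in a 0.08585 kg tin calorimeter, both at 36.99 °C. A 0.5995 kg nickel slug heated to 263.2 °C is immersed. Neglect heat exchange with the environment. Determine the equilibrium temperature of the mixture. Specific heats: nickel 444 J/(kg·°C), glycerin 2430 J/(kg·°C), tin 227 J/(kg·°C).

With ΣQ=0 the equilibrium temperature is the m·c-weighted mean:
T_f = (266.18*263.2 + 1383.4*36.99 + 19.49*36.99) / (266.18 + 1383.4 + 19.49)
    = 121951 / 1669.1 ≈ 73.07 °C

T_f ≈ 73.1 °C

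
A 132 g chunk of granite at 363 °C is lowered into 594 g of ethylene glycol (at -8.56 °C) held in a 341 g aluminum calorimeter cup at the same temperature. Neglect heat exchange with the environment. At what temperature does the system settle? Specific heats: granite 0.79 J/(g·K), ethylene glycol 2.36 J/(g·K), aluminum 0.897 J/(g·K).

T_f ≈ 12.8 °C

T_f = Σ m_i c_i T_i / Σ m_i c_i:
T_f = (104.28*363 + 1401.8*(-8.56) + 305.88*(-8.56)) / (104.28 + 1401.8 + 305.88)
    = 23236 / 1812 ≈ 12.82 °C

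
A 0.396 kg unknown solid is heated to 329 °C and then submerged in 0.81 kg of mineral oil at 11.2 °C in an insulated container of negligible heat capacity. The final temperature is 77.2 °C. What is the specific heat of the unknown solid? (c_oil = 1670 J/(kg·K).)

m_s c (T_s − T_f) = m_oil c_oil (T_f − T_0):
0.396×c×(329 − 77.2) = 0.81×1670×(77.2 − 11.2)
99.71 c = 89278  ⇒  c ≈ 895.4 J/(kg·K)

c ≈ 895 J/(kg·K)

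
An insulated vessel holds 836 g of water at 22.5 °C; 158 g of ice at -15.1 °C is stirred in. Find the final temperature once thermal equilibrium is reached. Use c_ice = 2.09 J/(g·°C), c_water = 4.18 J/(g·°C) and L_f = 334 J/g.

T_f ≈ 5.0 °C

Energy balance with sensible and latent terms:
ice -15.1→0 °C: 158×2.09×15.1 = 4986.3
  fusion: m_ice L_f = 158×334 = 52772
  meltwater 0→T: 158×4.18×T = 660.44 T
  water: 3494.5(T − 22.5)
4154.9 T = 78626 − 57758 = 20867
T ≈ 5.02 °C (positive, so assuming full melt was valid).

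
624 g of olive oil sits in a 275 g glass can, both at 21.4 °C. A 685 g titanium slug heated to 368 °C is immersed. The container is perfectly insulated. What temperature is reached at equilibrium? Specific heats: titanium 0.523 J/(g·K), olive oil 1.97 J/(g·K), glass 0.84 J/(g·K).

Conservation of energy gives ΣQ = 0:
685×0.523×(T − 368) + 624×1.97×(T − 21.4) + 275×0.84×(T − 21.4) = 0
358.25(T − 368) + 1229.3(T − 21.4) + 231(T − 21.4) = 0
(358.25 + 1229.3 + 231) T = 358.25×368 + 1229.3×21.4 + 231×21.4
T = 163088 / 1818.5 = 89.7 °C

T_f ≈ 89.7 °C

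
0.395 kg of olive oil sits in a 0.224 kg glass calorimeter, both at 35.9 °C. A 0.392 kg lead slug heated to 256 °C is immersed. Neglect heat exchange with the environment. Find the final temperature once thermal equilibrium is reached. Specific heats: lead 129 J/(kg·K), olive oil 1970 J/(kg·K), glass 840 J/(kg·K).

T_f ≈ 46.8 °C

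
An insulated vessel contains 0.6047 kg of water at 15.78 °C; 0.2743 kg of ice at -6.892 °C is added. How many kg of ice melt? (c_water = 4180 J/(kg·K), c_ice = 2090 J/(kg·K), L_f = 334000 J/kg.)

m_melted ≈ 0.108 kg

Water can give up m c ΔT = 0.6047×4180×15.78 = 39886 J before reaching 0 °C.
Warming the ice to 0 °C takes 0.2743×2090×6.892 = 3951.1 J, leaving 35935 J for melting.
Fully melting the ice requires m_ice L_f = 0.2743×334000 = 91616 J.
That's not enough to melt it all — equilibrium is at 0 °C with ice remaining.
m_melt = 35935 / L_f = 0.1076 kg.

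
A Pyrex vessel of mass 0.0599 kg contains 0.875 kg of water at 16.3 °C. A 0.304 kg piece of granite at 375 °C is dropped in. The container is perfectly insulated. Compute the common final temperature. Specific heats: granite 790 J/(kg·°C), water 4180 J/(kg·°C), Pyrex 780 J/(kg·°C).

With ΣQ=0 the equilibrium temperature is the m·c-weighted mean:
T_f = (240.16·375 + 3657.5·16.3 + 46.72·16.3) / (240.16 + 3657.5 + 46.72)
    = 150439 / 3944.4 ≈ 38.14 °C

T_f ≈ 38.1 °C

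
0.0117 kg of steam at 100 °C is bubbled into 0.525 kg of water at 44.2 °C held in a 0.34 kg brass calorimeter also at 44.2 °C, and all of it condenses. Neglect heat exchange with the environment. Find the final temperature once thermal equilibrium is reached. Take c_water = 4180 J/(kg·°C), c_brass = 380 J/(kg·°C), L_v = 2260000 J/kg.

Sum of m c ΔT and latent-heat terms is zero:
condense steam: −0.0117×2260000 = −26442
  condensed water 100 °C→T: 48.91(T − 100)
  water warms: 0.525×4180×(T − 44.2) = 2194.5(T − 44.2)
  cup: 129.2(T − 44.2)
2372.6 T = 26442 + 4890.6 + 102708 = 134040
T ≈ 56.49 °C — below 100 °C, confirming all the steam condensed.

T_f ≈ 56.5 °C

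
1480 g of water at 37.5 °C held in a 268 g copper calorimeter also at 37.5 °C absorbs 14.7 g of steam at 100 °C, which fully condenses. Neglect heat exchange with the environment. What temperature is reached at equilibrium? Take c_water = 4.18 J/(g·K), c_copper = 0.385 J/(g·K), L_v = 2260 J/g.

Heat gained plus heat lost sum to zero:
latent heat released on condensation: 14.7·2260 = 33222; condensate cools 100→T: 14.7·4.18·(T − 100) = 61.45(T − 100); original water: 6186.4(T − 37.5); copper cup: 268·0.385·(T − 37.5) = 103.18(T − 37.5)
6351 T = 33222 + 6144.6 + 235859 = 275226
T ≈ 43.34 °C, under the boiling point, so the assumption holds.

T_f ≈ 43.3 °C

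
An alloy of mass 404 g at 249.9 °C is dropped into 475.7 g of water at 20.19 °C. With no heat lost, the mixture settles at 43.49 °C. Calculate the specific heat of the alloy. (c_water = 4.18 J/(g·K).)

Heat lost by the alloy = heat gained by the water:
404×c×(249.9 − 43.49) = 475.7×4.18×(43.49 − 20.19)
83390 c = 46330  ⇒  c ≈ 0.5556 J/(g·K)

c ≈ 0.556 J/(g·K)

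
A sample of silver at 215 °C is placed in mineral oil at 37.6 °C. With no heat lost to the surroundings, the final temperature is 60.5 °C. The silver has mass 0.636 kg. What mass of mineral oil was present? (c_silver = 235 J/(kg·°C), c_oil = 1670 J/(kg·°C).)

m ≈ 0.604 kg

|Q_silver| = |Q_oil|:
0.636·235·(215 − 60.5) = m·1670·(60.5 − 37.6)
38243 m = 23092  ⇒  m ≈ 0.6038 kg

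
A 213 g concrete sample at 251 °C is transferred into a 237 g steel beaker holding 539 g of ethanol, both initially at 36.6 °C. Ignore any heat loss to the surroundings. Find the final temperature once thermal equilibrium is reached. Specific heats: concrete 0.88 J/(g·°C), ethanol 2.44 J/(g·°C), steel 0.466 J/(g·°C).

Conservation of energy gives ΣQ = 0:
213·0.88·(T − 251) + 539·2.44·(T − 36.6) + 237·0.466·(T − 36.6) = 0
1613 T = 99224
T ≈ 61.51 °C

T_f ≈ 61.5 °C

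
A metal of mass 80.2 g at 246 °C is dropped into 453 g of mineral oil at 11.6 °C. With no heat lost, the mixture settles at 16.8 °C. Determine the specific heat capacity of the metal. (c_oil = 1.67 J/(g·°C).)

c ≈ 0.214 J/(g·°C)

Net heat exchanged in the isolated system is zero:
80.2×c×(16.8 − 246) + 453×1.67×(16.8 − 11.6) = 0
-18382 c = -3933.9
c = -3933.9/-18382 ≈ 0.214 J/(g·°C)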